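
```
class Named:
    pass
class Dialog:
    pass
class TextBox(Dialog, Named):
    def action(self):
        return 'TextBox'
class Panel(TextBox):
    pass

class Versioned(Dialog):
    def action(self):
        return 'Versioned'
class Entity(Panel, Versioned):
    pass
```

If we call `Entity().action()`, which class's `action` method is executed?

TextBox

L[Entity] = Entity + merge(L[Panel], L[Versioned], [Panel Versioned])
  take Panel:  [Panel TextBox Dialog Named object] + [Versioned Dialog object] + [Panel Versioned]
  take TextBox:  [TextBox Dialog Named object] + [Versioned Dialog object] + [Versioned]
  take Versioned:  [Dialog Named object] + [Versioned Dialog object] + [Versioned]
  take Dialog:  [Dialog Named object] + [Dialog object]
  take Named:  [Named object] + [object]
  take object:  [object] + [object]
MRO: Entity Panel TextBox Versioned Dialog Named object
action is defined in: TextBox, Versioned. First along the MRO is TextBox.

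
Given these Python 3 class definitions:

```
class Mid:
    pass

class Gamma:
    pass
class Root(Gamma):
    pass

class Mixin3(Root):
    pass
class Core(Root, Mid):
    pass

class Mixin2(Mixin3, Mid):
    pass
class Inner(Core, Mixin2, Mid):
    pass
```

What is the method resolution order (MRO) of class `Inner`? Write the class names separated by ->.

Inner -> Core -> Mixin2 -> Mixin3 -> Root -> Gamma -> Mid -> object

L[Inner] = Inner + merge(L[Core], L[Mixin2], L[Mid], [Core Mixin2 Mid])
  take Core:  [Core Root Gamma Mid object] + [Mixin2 Mixin3 Root Gamma Mid object] + [Mid object] + [Core Mixin2 Mid]
  take Mixin2:  [Root Gamma Mid object] + [Mixin2 Mixin3 Root Gamma Mid object] + [Mid object] + [Mixin2 Mid]
  take Mixin3:  [Root Gamma Mid object] + [Mixin3 Root Gamma Mid object] + [Mid object] + [Mid]
  take Root:  [Root Gamma Mid object] + [Root Gamma Mid object] + [Mid object] + [Mid]
  take Gamma:  [Gamma Mid object] + [Gamma Mid object] + [Mid object] + [Mid]
  take Mid:  [Mid object] + [Mid object] + [Mid object] + [Mid]
  take object:  [object] + [object] + [object]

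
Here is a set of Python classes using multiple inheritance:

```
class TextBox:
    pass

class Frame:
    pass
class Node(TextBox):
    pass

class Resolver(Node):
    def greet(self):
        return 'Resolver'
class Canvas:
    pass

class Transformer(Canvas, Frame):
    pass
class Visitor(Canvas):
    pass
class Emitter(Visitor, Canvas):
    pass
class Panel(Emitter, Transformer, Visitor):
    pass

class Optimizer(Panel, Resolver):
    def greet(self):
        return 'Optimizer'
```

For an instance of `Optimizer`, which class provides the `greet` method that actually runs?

L[Optimizer] = Optimizer + merge(L[Panel], L[Resolver], [Panel Resolver])
  take Panel:  [Panel Emitter Transformer Visitor Canvas Frame object] + [Resolver Node TextBox object] + [Panel Resolver]
  take Emitter:  [Emitter Transformer Visitor Canvas Frame object] + [Resolver Node TextBox object] + [Resolver]
  take Transformer:  [Transformer Visitor Canvas Frame object] + [Resolver Node TextBox object] + [Resolver]
  take Visitor:  [Visitor Canvas Frame object] + [Resolver Node TextBox object] + [Resolver]
  take Canvas:  [Canvas Frame object] + [Resolver Node TextBox object] + [Resolver]
  take Frame:  [Frame object] + [Resolver Node TextBox object] + [Resolver]
  take Resolver:  [object] + [Resolver Node TextBox object] + [Resolver]
  take Node:  [object] + [Node TextBox object]
  take TextBox:  [object] + [TextBox object]
  take object:  [object] + [object]
MRO: Optimizer Panel Emitter Transformer Visitor Canvas Frame Resolver Node TextBox object
greet is defined in: Optimizer, Resolver. First along the MRO is Optimizer.

Optimizer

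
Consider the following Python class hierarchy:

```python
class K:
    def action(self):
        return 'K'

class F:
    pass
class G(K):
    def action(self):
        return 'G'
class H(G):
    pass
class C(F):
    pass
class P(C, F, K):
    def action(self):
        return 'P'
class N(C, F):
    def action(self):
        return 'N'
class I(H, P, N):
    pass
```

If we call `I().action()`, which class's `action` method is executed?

G

L[I] = I + merge(L[H], L[P], L[N], [H P N])
  take H:  [H G K object] + [P C F K object] + [N C F object] + [H P N]
  take G:  [G K object] + [P C F K object] + [N C F object] + [P N]
  take P:  [K object] + [P C F K object] + [N C F object] + [P N]
  take N:  [K object] + [C F K object] + [N C F object] + [N]
  take C:  [K object] + [C F K object] + [C F object]
  take F:  [K object] + [F K object] + [F object]
  take K:  [K object] + [K object] + [object]
  take object:  [object] + [object] + [object]
MRO: I H G P N C F K object
action is defined in: G, K, N, P. First along the MRO is G.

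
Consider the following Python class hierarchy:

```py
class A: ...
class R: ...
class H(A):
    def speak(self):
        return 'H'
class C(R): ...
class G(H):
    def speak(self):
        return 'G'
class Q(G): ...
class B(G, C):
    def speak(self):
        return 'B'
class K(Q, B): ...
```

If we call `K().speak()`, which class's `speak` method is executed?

B

L[K] = K + merge(L[Q], L[B], [Q B])
  take Q:  [Q G H A object] + [B G H A C R object] + [Q B]
  take B:  [G H A object] + [B G H A C R object] + [B]
  take G:  [G H A object] + [G H A C R object]
  take H:  [H A object] + [H A C R object]
  take A:  [A object] + [A C R object]
  take C:  [object] + [C R object]
  take R:  [object] + [R object]
  take object:  [object] + [object]
MRO: K Q B G H A C R object
speak is defined in: B, G, H. First along the MRO is B.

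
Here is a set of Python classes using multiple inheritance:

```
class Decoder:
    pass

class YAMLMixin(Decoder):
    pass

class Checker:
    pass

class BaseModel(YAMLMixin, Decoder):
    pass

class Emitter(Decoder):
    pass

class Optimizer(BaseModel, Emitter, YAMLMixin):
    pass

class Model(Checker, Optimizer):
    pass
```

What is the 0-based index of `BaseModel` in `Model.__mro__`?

3

L[Model] = Model + merge(L[Checker], L[Optimizer], [Checker Optimizer])
  take Checker:  [Checker object] + [Optimizer BaseModel Emitter YAMLMixin Decoder object] + [Checker Optimizer]
  take Optimizer:  [object] + [Optimizer BaseModel Emitter YAMLMixin Decoder object] + [Optimizer]
  take BaseModel:  [object] + [BaseModel Emitter YAMLMixin Decoder object]
  take Emitter:  [object] + [Emitter YAMLMixin Decoder object]
  take YAMLMixin:  [object] + [YAMLMixin Decoder object]
  take Decoder:  [object] + [Decoder object]
  take object:  [object] + [object]
MRO: Model Checker Optimizer BaseModel Emitter YAMLMixin Decoder object
BaseModel sits at index 3.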